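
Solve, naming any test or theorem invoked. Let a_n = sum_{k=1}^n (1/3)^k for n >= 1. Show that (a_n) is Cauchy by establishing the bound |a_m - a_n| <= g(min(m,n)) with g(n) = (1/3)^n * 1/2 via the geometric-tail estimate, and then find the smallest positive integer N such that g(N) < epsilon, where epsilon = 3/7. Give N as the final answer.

For m > n >= 1: |a_m - a_n| = sum_{k=n+1}^m (1/3)^k < sum_{k=n+1}^infinity (1/3)^k = (1/3)^(n+1) / (1 - 1/3) = (1/3)^n * (1/3) * (3/2) = (1/3)^n * 1/2.
So g(n) = (1/3)^n / 2. Since g(n) -> 0, (a_n) is Cauchy.
Now solve g(N) < 3/7: (1/3)^N / 2 < 3/7 <=> 3^N > 1 / (2 * 3/7) = 7/6.
Check powers of 3: 3^0 = 1 <= 7/6, 3^1 = 3 > 7/6.
So the smallest such N is 1. Check: g(1) = 1/(2 * 3) = 1/6 < 3/7.

1


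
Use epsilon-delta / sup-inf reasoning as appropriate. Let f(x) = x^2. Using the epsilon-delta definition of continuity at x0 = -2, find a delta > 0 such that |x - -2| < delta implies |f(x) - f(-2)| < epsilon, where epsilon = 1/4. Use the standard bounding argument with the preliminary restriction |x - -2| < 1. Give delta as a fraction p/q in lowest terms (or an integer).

Factor: |x^2 - (-2)^2| = |x - -2| * |x + -2|.
Impose |x - -2| < 1 first. Then |x + -2| = |(x - -2) + 2*(-2)| <= |x - -2| + 2*|-2| < 1 + 4 = 5.
So |x^2 - (-2)^2| < delta * 5.
We need delta * 5 <= 1/4, i.e. delta <= 1/4/5 = 1/20.
Since 1/20 < 1, this is tighter than 1; take delta = 1/20.
So delta = 1/20 works.

1/20


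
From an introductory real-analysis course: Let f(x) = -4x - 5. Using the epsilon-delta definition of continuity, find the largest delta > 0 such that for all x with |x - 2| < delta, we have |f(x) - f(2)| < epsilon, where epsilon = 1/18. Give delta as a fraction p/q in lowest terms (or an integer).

We compute f(2) = -4*(2) - 5 = -13.
|f(x) - f(2)| = |-4x - 5 - (-13)| = |-4(x - 2)| = 4|x - 2|.
We need 4|x - 2| < 1/18, i.e. |x - 2| < 1/18 / 4 = 1/72.
So any delta <= 1/72 works. Conversely, if delta > 1/72, then x = 2 + 1/72 satisfies |x - 2| = 1/72 < delta but |f(x) - f(2)| = 4 * 1/72 = 1/18, which is not < 1/18; so no larger delta works.
Hence the largest such delta is 1/72.

1/72


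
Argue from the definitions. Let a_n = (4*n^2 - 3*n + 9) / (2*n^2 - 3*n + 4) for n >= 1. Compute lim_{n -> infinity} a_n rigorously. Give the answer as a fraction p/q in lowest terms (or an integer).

Divide numerator and denominator by n^2, the highest power:
numerator / n^2 = 4 - 3/n + 9/n^2
denominator / n^2 = 2 - 3/n + 4/n^2
As n -> infinity, all terms of the form c/n^k (k >= 1) tend to 0.
So numerator / n^2 -> 4 and denominator / n^2 -> 2.
Therefore lim a_n = 2.

2


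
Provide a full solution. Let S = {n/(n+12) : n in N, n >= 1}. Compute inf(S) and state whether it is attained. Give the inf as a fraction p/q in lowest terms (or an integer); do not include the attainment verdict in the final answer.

Analysis:
- Values: 1/13, 1/7, 1/5, 1/4, ... strictly increasing.
- Minimum is 1/13 (n=1); inf = 1/13 (attained).
- n/(n+12) = 1 - 12/(n+12) -> 1 from below as n -> infinity, and never equals 1.
- So sup = 1 (not attained).
Conclusion: inf(S) = 1/13, attained in S.

1/13


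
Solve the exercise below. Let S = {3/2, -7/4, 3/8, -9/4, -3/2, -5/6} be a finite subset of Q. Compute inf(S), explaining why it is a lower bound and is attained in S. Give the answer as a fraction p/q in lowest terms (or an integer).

S is finite, so inf(S) = min(S).
Sorted increasing:
-9/4, -7/4, -3/2, -5/6, 3/8, 3/2
The extremum is -9/4.
For every x in S, x >= -9/4. And -9/4 is in S, so it is attained.
Therefore inf(S) = -9/4.

-9/4


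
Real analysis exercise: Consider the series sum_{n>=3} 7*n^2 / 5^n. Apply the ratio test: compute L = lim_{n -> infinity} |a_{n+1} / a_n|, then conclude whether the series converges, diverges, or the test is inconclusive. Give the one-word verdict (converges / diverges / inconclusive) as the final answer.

Let a_n denote the general term. Form the ratio a_{n+1}/a_n and simplify:
a_{n+1}/a_n = (n + 1)^2/(5*n^2)
Take the limit as n -> infinity: L = 1/5.
Since L = 1/5 < 1, the ratio test implies the series converges.

converges


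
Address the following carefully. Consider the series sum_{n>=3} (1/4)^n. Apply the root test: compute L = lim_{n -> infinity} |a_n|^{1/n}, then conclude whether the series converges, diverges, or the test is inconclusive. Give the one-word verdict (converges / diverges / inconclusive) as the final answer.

Let a_n denote the general term. Form |a_n|^(1/n) and simplify:
|a_n|^(1/n) = 1/4
Take the limit as n -> infinity: L = 1/4.
Since L = 1/4 < 1, the root test implies convergence.

converges


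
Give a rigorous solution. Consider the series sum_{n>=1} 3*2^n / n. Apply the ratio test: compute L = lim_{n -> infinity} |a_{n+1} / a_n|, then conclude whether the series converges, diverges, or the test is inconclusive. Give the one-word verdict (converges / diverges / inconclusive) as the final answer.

Let a_n denote the general term. Form the ratio a_{n+1}/a_n and simplify:
a_{n+1}/a_n = 2*n/(n + 1)
Take the limit as n -> infinity: L = 2.
Since L = 2 > 1 (or L = infinity), the ratio test implies the series diverges.

diverges


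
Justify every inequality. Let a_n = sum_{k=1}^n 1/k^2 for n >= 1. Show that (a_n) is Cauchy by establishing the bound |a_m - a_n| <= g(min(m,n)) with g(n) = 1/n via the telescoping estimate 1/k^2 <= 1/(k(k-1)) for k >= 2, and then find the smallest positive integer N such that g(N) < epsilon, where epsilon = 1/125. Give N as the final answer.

For m > n >= 1: |a_m - a_n| = sum_{k=n+1}^m 1/k^2.
Use 1/k^2 <= 1/(k(k-1)) = 1/(k-1) - 1/k for k >= 2:
sum_{k=n+1}^m 1/k^2 <= sum_{k=n+1}^m (1/(k-1) - 1/k) = 1/n - 1/m <= 1/n.
By symmetry the same bound holds with n,m swapped, so |a_m - a_n| <= 1/min(m,n) = g(min(m,n)). Since g(n) -> 0, (a_n) is Cauchy.
Now solve g(N) < 1/125: 1/N < 1/125 <=> N > 1/(1/125) = 125.
The smallest integer strictly greater than 125 is N = 126.
Check: g(126) = 1/126 < 1/125; g(125) = 1/125 >= 1/125. So N = 126.

126


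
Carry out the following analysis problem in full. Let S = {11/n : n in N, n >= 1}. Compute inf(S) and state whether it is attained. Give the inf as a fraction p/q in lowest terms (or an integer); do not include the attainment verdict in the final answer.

Analysis:
- Values: 11, 11/2, 11/3, 11/4, ... strictly decreasing.
- The maximum is 11 (n=1); sup = 11 (attained).
- The set is bounded below by 0; 11/n -> 0 so 0 is the greatest lower bound.
- 0 is not in the set, so inf = 0 is not attained.
Conclusion: inf(S) = 0, not attained in S.

0


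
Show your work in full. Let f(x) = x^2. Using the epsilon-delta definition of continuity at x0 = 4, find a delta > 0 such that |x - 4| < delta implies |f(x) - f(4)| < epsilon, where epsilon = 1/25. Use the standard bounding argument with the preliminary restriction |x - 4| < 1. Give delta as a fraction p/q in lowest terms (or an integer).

Factor: |x^2 - (4)^2| = |x - 4| * |x + 4|.
Impose |x - 4| < 1 first. Then |x + 4| = |(x - 4) + 2*(4)| <= |x - 4| + 2*|4| < 1 + 8 = 9.
So |x^2 - (4)^2| < delta * 9.
We need delta * 9 <= 1/25, i.e. delta <= 1/25/9 = 1/225.
Since 1/225 < 1, this is tighter than 1; take delta = 1/225.
So delta = 1/225 works.

1/225


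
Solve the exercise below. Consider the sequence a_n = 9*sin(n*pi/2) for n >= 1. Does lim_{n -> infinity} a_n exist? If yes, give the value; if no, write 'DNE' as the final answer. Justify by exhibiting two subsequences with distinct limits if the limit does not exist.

Examine the behaviour of a_n along subsequences.
a_{4k+1} = 9*sin(pi/2 + 2k*pi) = 9 -> 9. a_{4k+3} = 9*sin(3pi/2 + 2k*pi) = -9 -> -9.
Since these two subsequential limits are 9 and -9, distinct, the full sequence cannot converge (a convergent sequence has all subsequences tending to the same limit). So lim a_n does not exist.

DNE


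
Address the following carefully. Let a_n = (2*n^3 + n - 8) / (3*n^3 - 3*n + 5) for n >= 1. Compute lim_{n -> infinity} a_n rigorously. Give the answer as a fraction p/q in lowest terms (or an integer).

Divide numerator and denominator by n^3, the highest power:
numerator / n^3 = 2 + n^(-2) - 8/n^3
denominator / n^3 = 3 - 3/n^2 + 5/n^3
As n -> infinity, all terms of the form c/n^k (k >= 1) tend to 0.
So numerator / n^3 -> 2 and denominator / n^3 -> 3.
Therefore lim a_n = 2/3.

2/3


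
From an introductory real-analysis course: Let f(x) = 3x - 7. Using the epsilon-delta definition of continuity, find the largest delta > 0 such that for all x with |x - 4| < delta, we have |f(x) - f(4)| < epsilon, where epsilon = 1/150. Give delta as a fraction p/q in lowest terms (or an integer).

We compute f(4) = 3*(4) - 7 = 5.
|f(x) - f(4)| = |3x - 7 - (5)| = |3(x - 4)| = 3|x - 4|.
We need 3|x - 4| < 1/150, i.e. |x - 4| < 1/150 / 3 = 1/450.
So any delta <= 1/450 works. Conversely, if delta > 1/450, then x = 4 + 1/450 satisfies |x - 4| = 1/450 < delta but |f(x) - f(4)| = 3 * 1/450 = 1/150, which is not < 1/150; so no larger delta works.
Hence the largest such delta is 1/450.

1/450


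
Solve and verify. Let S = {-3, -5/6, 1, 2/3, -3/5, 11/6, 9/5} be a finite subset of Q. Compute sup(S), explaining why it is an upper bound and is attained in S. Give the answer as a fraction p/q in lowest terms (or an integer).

S is finite, so sup(S) = max(S).
Sorted decreasing:
11/6, 9/5, 1, 2/3, -3/5, -5/6, -3
The extremum is 11/6.
For every x in S, x <= 11/6. And 11/6 is in S, so it is attained.
Therefore sup(S) = 11/6.

11/6


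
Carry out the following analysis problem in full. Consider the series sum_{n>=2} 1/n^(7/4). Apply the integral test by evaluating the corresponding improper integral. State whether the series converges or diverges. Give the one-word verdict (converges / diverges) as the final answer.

Let f(x) = x^(-7/4). Then f is positive, continuous, and decreasing on [2, infinity), so the integral test applies.
Compute the improper integral int_{2}^infinity f(x) dx:
  antiderivative F(x) = -4/(3*x^(3/4)).
  As x -> infinity, F(x) -> 0 (since p = 7/4 > 1).
  So int = F(infinity) - F(2) = 0 - (-2*2^(1/4)/3) = 2*2^(1/4)/3.
  Finite, so by the integral test, the series converges.

converges


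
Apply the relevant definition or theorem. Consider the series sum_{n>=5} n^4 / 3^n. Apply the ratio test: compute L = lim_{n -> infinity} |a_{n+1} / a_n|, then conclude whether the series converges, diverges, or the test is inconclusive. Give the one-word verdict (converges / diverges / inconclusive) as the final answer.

Let a_n denote the general term. Form the ratio a_{n+1}/a_n and simplify:
a_{n+1}/a_n = (n + 1)^4/(3*n^4)
Take the limit as n -> infinity: L = 1/3.
Since L = 1/3 < 1, the ratio test implies the series converges.

converges


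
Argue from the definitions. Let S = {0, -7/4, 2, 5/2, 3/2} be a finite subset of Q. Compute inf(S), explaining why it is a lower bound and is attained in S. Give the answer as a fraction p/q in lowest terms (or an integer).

S is finite, so inf(S) = min(S).
Sorted increasing:
-7/4, 0, 3/2, 2, 5/2
The extremum is -7/4.
For every x in S, x >= -7/4. And -7/4 is in S, so it is attained.
Therefore inf(S) = -7/4.

-7/4


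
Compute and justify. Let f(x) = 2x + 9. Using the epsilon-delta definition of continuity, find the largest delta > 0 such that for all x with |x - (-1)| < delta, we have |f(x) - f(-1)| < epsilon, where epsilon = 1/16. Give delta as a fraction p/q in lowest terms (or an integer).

We compute f(-1) = 2*(-1) + 9 = 7.
|f(x) - f(-1)| = |2x + 9 - (7)| = |2(x - (-1))| = 2|x - (-1)|.
We need 2|x - (-1)| < 1/16, i.e. |x - (-1)| < 1/16 / 2 = 1/32.
So any delta <= 1/32 works. Conversely, if delta > 1/32, then x = -1 + 1/32 satisfies |x - (-1)| = 1/32 < delta but |f(x) - f(-1)| = 2 * 1/32 = 1/16, which is not < 1/16; so no larger delta works.
Hence the largest such delta is 1/32.

1/32


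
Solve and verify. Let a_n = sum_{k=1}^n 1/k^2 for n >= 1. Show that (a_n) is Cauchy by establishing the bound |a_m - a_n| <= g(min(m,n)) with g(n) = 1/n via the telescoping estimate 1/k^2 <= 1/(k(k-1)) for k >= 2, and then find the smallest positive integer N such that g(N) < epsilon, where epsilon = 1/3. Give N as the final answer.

For m > n >= 1: |a_m - a_n| = sum_{k=n+1}^m 1/k^2.
Use 1/k^2 <= 1/(k(k-1)) = 1/(k-1) - 1/k for k >= 2:
sum_{k=n+1}^m 1/k^2 <= sum_{k=n+1}^m (1/(k-1) - 1/k) = 1/n - 1/m <= 1/n.
By symmetry the same bound holds with n,m swapped, so |a_m - a_n| <= 1/min(m,n) = g(min(m,n)). Since g(n) -> 0, (a_n) is Cauchy.
Now solve g(N) < 1/3: 1/N < 1/3 <=> N > 1/(1/3) = 3.
The smallest integer strictly greater than 3 is N = 4.
Check: g(4) = 1/4 < 1/3; g(3) = 1/3 >= 1/3. So N = 4.

4


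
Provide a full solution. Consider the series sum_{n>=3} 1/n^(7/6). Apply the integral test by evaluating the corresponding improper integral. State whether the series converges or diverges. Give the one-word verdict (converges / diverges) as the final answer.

Let f(x) = x^(-7/6). Then f is positive, continuous, and decreasing on [3, infinity), so the integral test applies.
Compute the improper integral int_{3}^infinity f(x) dx:
  antiderivative F(x) = -6/x^(1/6).
  As x -> infinity, F(x) -> 0 (since p = 7/6 > 1).
  So int = F(infinity) - F(3) = 0 - (-2*3^(5/6)) = 2*3^(5/6).
  Finite, so by the integral test, the series converges.

converges


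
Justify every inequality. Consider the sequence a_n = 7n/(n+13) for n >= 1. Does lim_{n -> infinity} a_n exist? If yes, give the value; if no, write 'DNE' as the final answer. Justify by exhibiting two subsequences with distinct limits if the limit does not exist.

Examine the behaviour of a_n along subsequences.
Even-n subsequence a_{2k} = 7(2k)/(2k+13) -> 7. Odd-n subsequence a_{2k+1} = 7(2k+1)/(2k+14) -> 7. Both tend to 7, which suggests the limit is 7; verify directly.
|a_n - 7| = |7n - 7(n+13)| / (n+13) = 91/(n+13) < 91/n for every n >= 1.
Given epsilon > 0, choose a positive integer N > 91/epsilon. Then for all n >= N, |a_n - 7| < 91/n <= 91/N < epsilon.
So by the definition of the limit, lim a_n exists and equals 7.

7


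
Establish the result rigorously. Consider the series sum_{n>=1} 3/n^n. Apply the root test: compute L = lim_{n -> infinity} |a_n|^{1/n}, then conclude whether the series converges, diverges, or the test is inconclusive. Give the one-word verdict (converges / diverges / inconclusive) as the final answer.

Let a_n denote the general term. Form |a_n|^(1/n) and simplify:
|a_n|^(1/n) = 3^(1/n)/n
Take the limit as n -> infinity: L = 0.
Since L = 0 < 1, the root test implies convergence.

converges


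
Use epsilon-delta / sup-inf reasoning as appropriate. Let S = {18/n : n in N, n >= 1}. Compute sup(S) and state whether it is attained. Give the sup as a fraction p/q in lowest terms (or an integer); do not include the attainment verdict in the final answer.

Analysis:
- Values: 18, 9, 6, 9/2, ... strictly decreasing.
- The maximum is 18 (n=1); sup = 18 (attained).
- The set is bounded below by 0; 18/n -> 0 so 0 is the greatest lower bound.
- 0 is not in the set, so inf = 0 is not attained.
Conclusion: sup(S) = 18, attained in S.

18


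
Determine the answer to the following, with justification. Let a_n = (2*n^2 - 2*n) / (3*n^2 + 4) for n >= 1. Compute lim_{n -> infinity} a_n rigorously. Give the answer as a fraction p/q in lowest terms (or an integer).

Divide numerator and denominator by n^2, the highest power:
numerator / n^2 = 2 - 2/n
denominator / n^2 = 3 + 4/n^2
As n -> infinity, all terms of the form c/n^k (k >= 1) tend to 0.
So numerator / n^2 -> 2 and denominator / n^2 -> 3.
Therefore lim a_n = 2/3.

2/3


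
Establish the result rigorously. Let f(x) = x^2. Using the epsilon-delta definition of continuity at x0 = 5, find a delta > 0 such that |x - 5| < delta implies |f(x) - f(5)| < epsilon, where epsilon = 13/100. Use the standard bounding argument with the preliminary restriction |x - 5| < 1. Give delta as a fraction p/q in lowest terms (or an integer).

Factor: |x^2 - (5)^2| = |x - 5| * |x + 5|.
Impose |x - 5| < 1 first. Then |x + 5| = |(x - 5) + 2*(5)| <= |x - 5| + 2*|5| < 1 + 10 = 11.
So |x^2 - (5)^2| < delta * 11.
We need delta * 11 <= 13/100, i.e. delta <= 13/100/11 = 13/1100.
Since 13/1100 < 1, this is tighter than 1; take delta = 13/1100.
So delta = 13/1100 works.

13/1100


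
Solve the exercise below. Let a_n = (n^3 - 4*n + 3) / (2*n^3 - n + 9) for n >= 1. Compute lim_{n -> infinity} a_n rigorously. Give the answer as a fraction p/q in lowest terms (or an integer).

Divide numerator and denominator by n^3, the highest power:
numerator / n^3 = 1 - 4/n^2 + 3/n^3
denominator / n^3 = 2 - 1/n^2 + 9/n^3
As n -> infinity, all terms of the form c/n^k (k >= 1) tend to 0.
So numerator / n^3 -> 1 and denominator / n^3 -> 2.
Therefore lim a_n = 1/2.

1/2


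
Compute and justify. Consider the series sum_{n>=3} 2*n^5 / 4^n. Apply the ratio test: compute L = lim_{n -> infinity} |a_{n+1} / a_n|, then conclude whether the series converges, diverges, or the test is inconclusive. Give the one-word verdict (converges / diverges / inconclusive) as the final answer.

Let a_n denote the general term. Form the ratio a_{n+1}/a_n and simplify:
a_{n+1}/a_n = (n + 1)^5/(4*n^5)
Take the limit as n -> infinity: L = 1/4.
Since L = 1/4 < 1, the ratio test implies the series converges.

converges


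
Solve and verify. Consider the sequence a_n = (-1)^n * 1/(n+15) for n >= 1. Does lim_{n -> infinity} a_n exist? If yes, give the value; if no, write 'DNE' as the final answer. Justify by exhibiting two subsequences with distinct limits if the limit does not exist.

Examine the behaviour of a_n along subsequences.
Even-n subsequence a_{2k} = 1/(2k+15) -> 0. Odd-n subsequence a_{2k+1} = -1/(2k+16) -> 0. Both tend to 0, which suggests the limit is 0; verify directly.
|a_n - 0| = 1/(n+15) < 1/n for every n >= 1.
Given epsilon > 0, choose a positive integer N > 1/epsilon. Then for all n >= N, |a_n| < 1/n <= 1/N < epsilon.
So by the definition of the limit, lim a_n exists and equals 0.

0


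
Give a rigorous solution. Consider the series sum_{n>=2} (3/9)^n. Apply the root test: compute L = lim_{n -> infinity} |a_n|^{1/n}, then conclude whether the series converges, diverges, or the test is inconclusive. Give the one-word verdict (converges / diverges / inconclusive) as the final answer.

Let a_n denote the general term. Form |a_n|^(1/n) and simplify:
|a_n|^(1/n) = 1/3
Take the limit as n -> infinity: L = 1/3.
Since L = 1/3 < 1, the root test implies convergence.

converges


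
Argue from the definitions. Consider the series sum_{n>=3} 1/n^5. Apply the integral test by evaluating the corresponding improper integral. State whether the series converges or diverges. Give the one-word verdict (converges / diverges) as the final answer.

Let f(x) = x^(-5). Then f is positive, continuous, and decreasing on [3, infinity), so the integral test applies.
Compute the improper integral int_{3}^infinity f(x) dx:
  antiderivative F(x) = -1/(4*x^4).
  As x -> infinity, F(x) -> 0 (since p = 5 > 1).
  So int = F(infinity) - F(3) = 0 - (-1/324) = 1/324.
  Finite, so by the integral test, the series converges.

converges


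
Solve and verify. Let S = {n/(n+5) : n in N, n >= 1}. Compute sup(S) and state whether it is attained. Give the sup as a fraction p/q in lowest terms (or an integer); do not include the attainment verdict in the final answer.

Analysis:
- Values: 1/6, 2/7, 3/8, 4/9, ... strictly increasing.
- Minimum is 1/6 (n=1); inf = 1/6 (attained).
- n/(n+5) = 1 - 5/(n+5) -> 1 from below as n -> infinity, and never equals 1.
- So sup = 1 (not attained).
Conclusion: sup(S) = 1, not attained in S.

1


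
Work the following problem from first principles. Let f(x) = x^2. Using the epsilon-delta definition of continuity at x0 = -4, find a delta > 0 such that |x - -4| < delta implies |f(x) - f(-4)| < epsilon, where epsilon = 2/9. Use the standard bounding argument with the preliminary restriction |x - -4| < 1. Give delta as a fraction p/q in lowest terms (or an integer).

Factor: |x^2 - (-4)^2| = |x - -4| * |x + -4|.
Impose |x - -4| < 1 first. Then |x + -4| = |(x - -4) + 2*(-4)| <= |x - -4| + 2*|-4| < 1 + 8 = 9.
So |x^2 - (-4)^2| < delta * 9.
We need delta * 9 <= 2/9, i.e. delta <= 2/9/9 = 2/81.
Since 2/81 < 1, this is tighter than 1; take delta = 2/81.
So delta = 2/81 works.

2/81


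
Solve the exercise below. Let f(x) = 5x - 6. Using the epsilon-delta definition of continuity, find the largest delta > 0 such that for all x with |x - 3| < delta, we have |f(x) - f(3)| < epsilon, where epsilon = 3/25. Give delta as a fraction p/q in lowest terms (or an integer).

We compute f(3) = 5*(3) - 6 = 9.
|f(x) - f(3)| = |5x - 6 - (9)| = |5(x - 3)| = 5|x - 3|.
We need 5|x - 3| < 3/25, i.e. |x - 3| < 3/25 / 5 = 3/125.
So any delta <= 3/125 works. Conversely, if delta > 3/125, then x = 3 + 3/125 satisfies |x - 3| = 3/125 < delta but |f(x) - f(3)| = 5 * 3/125 = 3/25, which is not < 3/25; so no larger delta works.
Hence the largest such delta is 3/125.

3/125


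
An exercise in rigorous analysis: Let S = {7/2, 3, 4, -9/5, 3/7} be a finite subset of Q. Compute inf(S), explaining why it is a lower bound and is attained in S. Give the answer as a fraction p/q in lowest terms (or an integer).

S is finite, so inf(S) = min(S).
Sorted increasing:
-9/5, 3/7, 3, 7/2, 4
The extremum is -9/5.
For every x in S, x >= -9/5. And -9/5 is in S, so it is attained.
Therefore inf(S) = -9/5.

-9/5


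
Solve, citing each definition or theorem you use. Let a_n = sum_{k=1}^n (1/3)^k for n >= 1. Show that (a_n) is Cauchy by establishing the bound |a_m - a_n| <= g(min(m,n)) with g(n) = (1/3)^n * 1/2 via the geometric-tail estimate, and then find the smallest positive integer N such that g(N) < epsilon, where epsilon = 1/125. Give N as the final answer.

For m > n >= 1: |a_m - a_n| = sum_{k=n+1}^m (1/3)^k < sum_{k=n+1}^infinity (1/3)^k = (1/3)^(n+1) / (1 - 1/3) = (1/3)^n * (1/3) * (3/2) = (1/3)^n * 1/2.
So g(n) = (1/3)^n / 2. Since g(n) -> 0, (a_n) is Cauchy.
Now solve g(N) < 1/125: (1/3)^N / 2 < 1/125 <=> 3^N > 1 / (2 * 1/125) = 125/2.
Check powers of 3: 3^3 = 27 <= 125/2, 3^4 = 81 > 125/2.
So the smallest such N is 4. Check: g(4) = 1/(2 * 81) = 1/162 < 1/125.

4


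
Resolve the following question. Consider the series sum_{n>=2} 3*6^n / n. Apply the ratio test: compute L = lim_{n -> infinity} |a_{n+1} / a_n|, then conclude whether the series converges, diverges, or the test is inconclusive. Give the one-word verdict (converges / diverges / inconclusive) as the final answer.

Let a_n denote the general term. Form the ratio a_{n+1}/a_n and simplify:
a_{n+1}/a_n = 6*n/(n + 1)
Take the limit as n -> infinity: L = 6.
Since L = 6 > 1 (or L = infinity), the ratio test implies the series diverges.

diverges


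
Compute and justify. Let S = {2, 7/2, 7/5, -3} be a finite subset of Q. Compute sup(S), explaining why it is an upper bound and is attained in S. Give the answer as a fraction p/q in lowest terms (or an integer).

S is finite, so sup(S) = max(S).
Sorted decreasing:
7/2, 2, 7/5, -3
The extremum is 7/2.
For every x in S, x <= 7/2. And 7/2 is in S, so it is attained.
Therefore sup(S) = 7/2.

7/2


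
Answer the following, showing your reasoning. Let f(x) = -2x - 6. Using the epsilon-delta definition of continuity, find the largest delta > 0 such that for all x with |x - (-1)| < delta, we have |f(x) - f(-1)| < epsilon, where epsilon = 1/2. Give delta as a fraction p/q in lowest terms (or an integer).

We compute f(-1) = -2*(-1) - 6 = -4.
|f(x) - f(-1)| = |-2x - 6 - (-4)| = |-2(x - (-1))| = 2|x - (-1)|.
We need 2|x - (-1)| < 1/2, i.e. |x - (-1)| < 1/2 / 2 = 1/4.
So any delta <= 1/4 works. Conversely, if delta > 1/4, then x = -1 + 1/4 satisfies |x - (-1)| = 1/4 < delta but |f(x) - f(-1)| = 2 * 1/4 = 1/2, which is not < 1/2; so no larger delta works.
Hence the largest such delta is 1/4.

1/4


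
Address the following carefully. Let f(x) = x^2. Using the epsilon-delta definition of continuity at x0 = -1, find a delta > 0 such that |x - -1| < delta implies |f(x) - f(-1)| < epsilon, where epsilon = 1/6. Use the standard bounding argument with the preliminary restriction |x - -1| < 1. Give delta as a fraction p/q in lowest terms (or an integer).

Factor: |x^2 - (-1)^2| = |x - -1| * |x + -1|.
Impose |x - -1| < 1 first. Then |x + -1| = |(x - -1) + 2*(-1)| <= |x - -1| + 2*|-1| < 1 + 2 = 3.
So |x^2 - (-1)^2| < delta * 3.
We need delta * 3 <= 1/6, i.e. delta <= 1/6/3 = 1/18.
Since 1/18 < 1, this is tighter than 1; take delta = 1/18.
So delta = 1/18 works.

1/18


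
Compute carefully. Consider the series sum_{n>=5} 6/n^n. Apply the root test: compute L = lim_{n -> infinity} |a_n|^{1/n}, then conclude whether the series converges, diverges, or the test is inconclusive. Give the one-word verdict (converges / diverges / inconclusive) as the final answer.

Let a_n denote the general term. Form |a_n|^(1/n) and simplify:
|a_n|^(1/n) = 6^(1/n)/n
Take the limit as n -> infinity: L = 0.
Since L = 0 < 1, the root test implies convergence.

converges


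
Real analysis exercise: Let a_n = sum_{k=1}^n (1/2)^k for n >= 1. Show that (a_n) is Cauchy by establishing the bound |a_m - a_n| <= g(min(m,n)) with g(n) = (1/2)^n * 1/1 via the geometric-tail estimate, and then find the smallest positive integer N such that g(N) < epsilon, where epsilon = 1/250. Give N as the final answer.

For m > n >= 1: |a_m - a_n| = sum_{k=n+1}^m (1/2)^k < sum_{k=n+1}^infinity (1/2)^k = (1/2)^(n+1) / (1 - 1/2) = (1/2)^n * (1/2) * (2/1) = (1/2)^n * 1/1.
So g(n) = (1/2)^n / 1. Since g(n) -> 0, (a_n) is Cauchy.
Now solve g(N) < 1/250: (1/2)^N / 1 < 1/250 <=> 2^N > 1 / (1 * 1/250) = 250.
Check powers of 2: 2^7 = 128 <= 250, 2^8 = 256 > 250.
So the smallest such N is 8. Check: g(8) = 1/(1 * 256) = 1/256 < 1/250.

8


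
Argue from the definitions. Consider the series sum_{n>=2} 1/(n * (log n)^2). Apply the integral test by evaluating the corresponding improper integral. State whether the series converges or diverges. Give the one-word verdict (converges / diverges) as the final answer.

Let f(x) = 1/(x*log(x)^2). Then f is positive, continuous, and decreasing on [2, infinity), so the integral test applies.
Compute the improper integral int_{2}^infinity f(x) dx:
  antiderivative F(x) = -1/log(x).
  F(x) -> 0 as x -> infinity.  int = 0 - F(2) = 1/log(2) < infinity. By the integral test, the series converges.

converges


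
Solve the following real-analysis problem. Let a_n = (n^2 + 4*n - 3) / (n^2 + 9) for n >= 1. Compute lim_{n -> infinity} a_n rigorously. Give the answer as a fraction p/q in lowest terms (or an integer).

Divide numerator and denominator by n^2, the highest power:
numerator / n^2 = 1 + 4/n - 3/n^2
denominator / n^2 = 1 + 9/n^2
As n -> infinity, all terms of the form c/n^k (k >= 1) tend to 0.
So numerator / n^2 -> 1 and denominator / n^2 -> 1.
Therefore lim a_n = 1.

1


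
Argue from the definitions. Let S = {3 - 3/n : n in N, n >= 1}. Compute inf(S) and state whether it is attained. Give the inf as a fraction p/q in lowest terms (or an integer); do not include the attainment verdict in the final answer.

Analysis:
- Values: 0, 3/2, 2, 9/4, ... strictly increasing.
- Minimum is 0 (n=1); inf = 0 (attained).
- 3 - 3/n -> 3 from below; sup = 3, not attained.
Conclusion: inf(S) = 0, attained in S.

0


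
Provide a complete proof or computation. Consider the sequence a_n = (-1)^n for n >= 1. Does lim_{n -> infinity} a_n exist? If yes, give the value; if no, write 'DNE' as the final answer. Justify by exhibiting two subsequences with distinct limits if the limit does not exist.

Examine the behaviour of a_n along subsequences.
Even-n subsequence a_{2k} = 1 -> 1. Odd-n subsequence a_{2k+1} = -1 -> -1.
Since these two subsequential limits are 1 and -1, distinct, the full sequence cannot converge (a convergent sequence has all subsequences tending to the same limit). So lim a_n does not exist.

DNE


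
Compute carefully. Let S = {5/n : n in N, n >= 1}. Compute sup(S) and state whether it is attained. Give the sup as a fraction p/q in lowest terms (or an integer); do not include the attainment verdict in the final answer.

Analysis:
- Values: 5, 5/2, 5/3, 5/4, ... strictly decreasing.
- The maximum is 5 (n=1); sup = 5 (attained).
- The set is bounded below by 0; 5/n -> 0 so 0 is the greatest lower bound.
- 0 is not in the set, so inf = 0 is not attained.
Conclusion: sup(S) = 5, attained in S.

5


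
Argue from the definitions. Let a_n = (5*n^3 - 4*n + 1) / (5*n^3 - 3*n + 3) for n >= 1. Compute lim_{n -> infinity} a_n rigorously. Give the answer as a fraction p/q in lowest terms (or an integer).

Divide numerator and denominator by n^3, the highest power:
numerator / n^3 = 5 - 4/n^2 + n^(-3)
denominator / n^3 = 5 - 3/n^2 + 3/n^3
As n -> infinity, all terms of the form c/n^k (k >= 1) tend to 0.
So numerator / n^3 -> 5 and denominator / n^3 -> 5.
Therefore lim a_n = 1.

1


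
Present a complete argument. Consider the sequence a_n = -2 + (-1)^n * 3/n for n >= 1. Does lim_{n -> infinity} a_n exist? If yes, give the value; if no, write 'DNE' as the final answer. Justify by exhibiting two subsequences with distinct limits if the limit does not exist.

Examine the behaviour of a_n along subsequences.
Even-n subsequence a_{2k} = -2 + 3/(2k) -> -2. Odd-n subsequence a_{2k+1} = -2 - 3/(2k+1) -> -2. Both tend to -2, which suggests the limit is -2; verify directly.
|a_n - (-2)| = |(-1)^n * 3/n| = 3/n for every n >= 1.
Given epsilon > 0, choose a positive integer N > 3/epsilon. Then for all n >= N, |a_n - (-2)| = 3/n <= 3/N < epsilon.
So by the definition of the limit, lim a_n exists and equals -2.

-2


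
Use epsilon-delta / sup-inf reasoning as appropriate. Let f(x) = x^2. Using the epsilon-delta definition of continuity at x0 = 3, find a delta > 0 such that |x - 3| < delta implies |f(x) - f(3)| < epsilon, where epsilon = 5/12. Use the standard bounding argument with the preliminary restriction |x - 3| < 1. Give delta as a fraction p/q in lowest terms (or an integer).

Factor: |x^2 - (3)^2| = |x - 3| * |x + 3|.
Impose |x - 3| < 1 first. Then |x + 3| = |(x - 3) + 2*(3)| <= |x - 3| + 2*|3| < 1 + 6 = 7.
So |x^2 - (3)^2| < delta * 7.
We need delta * 7 <= 5/12, i.e. delta <= 5/12/7 = 5/84.
Since 5/84 < 1, this is tighter than 1; take delta = 5/84.
So delta = 5/84 works.

5/84


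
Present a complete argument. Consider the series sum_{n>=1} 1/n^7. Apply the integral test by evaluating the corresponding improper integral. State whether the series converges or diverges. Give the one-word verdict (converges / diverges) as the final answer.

Let f(x) = x^(-7). Then f is positive, continuous, and decreasing on [1, infinity), so the integral test applies.
Compute the improper integral int_{1}^infinity f(x) dx:
  antiderivative F(x) = -1/(6*x^6).
  As x -> infinity, F(x) -> 0 (since p = 7 > 1).
  So int = F(infinity) - F(1) = 0 - (-1/6) = 1/6.
  Finite, so by the integral test, the series converges.

converges


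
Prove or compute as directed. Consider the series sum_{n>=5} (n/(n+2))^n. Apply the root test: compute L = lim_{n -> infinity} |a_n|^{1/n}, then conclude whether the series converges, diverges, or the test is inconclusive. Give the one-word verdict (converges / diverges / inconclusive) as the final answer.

Let a_n denote the general term. Form |a_n|^(1/n) and simplify:
|a_n|^(1/n) = n/(n + 2)
Take the limit as n -> infinity: L = 1.
Since L = 1, the root test is inconclusive. (In fact a_n = (n/(n+2))^n -> e^(-2) != 0, so the nth-term test shows divergence; but the root test itself gives no conclusion.)

inconclusive


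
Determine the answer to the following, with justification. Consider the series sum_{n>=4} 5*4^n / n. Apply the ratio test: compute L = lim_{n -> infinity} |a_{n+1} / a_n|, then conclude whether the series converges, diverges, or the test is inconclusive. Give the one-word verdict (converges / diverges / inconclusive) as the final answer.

Let a_n denote the general term. Form the ratio a_{n+1}/a_n and simplify:
a_{n+1}/a_n = 4*n/(n + 1)
Take the limit as n -> infinity: L = 4.
Since L = 4 > 1 (or L = infinity), the ratio test implies the series diverges.

diverges


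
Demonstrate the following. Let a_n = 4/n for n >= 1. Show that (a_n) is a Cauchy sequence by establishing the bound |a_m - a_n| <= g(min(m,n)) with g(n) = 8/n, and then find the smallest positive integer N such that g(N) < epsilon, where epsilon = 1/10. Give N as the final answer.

For any m, n >= 1, by the triangle inequality:
|a_m - a_n| = |4/m - 4/n| <= 4*1/m + 4*1/n <= 8/min(m,n).
So g(n) = 8/n bounds the Cauchy difference. Since g(n) -> 0, (a_n) is Cauchy.
Now solve g(N) < 1/10: 8/N < 1/10 <=> N > 8 / (1/10) = 80.
The smallest integer strictly greater than 80 is N = 81.
Check: g(81) = 8/81 = 8/81 < 1/10; g(80) = 1/10 >= 1/10. So N = 81.

81


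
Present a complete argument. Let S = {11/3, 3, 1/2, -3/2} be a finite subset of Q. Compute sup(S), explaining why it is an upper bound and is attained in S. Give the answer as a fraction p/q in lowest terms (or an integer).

S is finite, so sup(S) = max(S).
Sorted decreasing:
11/3, 3, 1/2, -3/2
The extremum is 11/3.
For every x in S, x <= 11/3. And 11/3 is in S, so it is attained.
Therefore sup(S) = 11/3.

11/3


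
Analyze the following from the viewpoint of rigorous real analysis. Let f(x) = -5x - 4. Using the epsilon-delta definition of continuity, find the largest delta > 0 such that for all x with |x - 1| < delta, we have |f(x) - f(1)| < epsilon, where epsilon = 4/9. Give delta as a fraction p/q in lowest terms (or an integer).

We compute f(1) = -5*(1) - 4 = -9.
|f(x) - f(1)| = |-5x - 4 - (-9)| = |-5(x - 1)| = 5|x - 1|.
We need 5|x - 1| < 4/9, i.e. |x - 1| < 4/9 / 5 = 4/45.
So any delta <= 4/45 works. Conversely, if delta > 4/45, then x = 1 + 4/45 satisfies |x - 1| = 4/45 < delta but |f(x) - f(1)| = 5 * 4/45 = 4/9, which is not < 4/9; so no larger delta works.
Hence the largest such delta is 4/45.

4/45


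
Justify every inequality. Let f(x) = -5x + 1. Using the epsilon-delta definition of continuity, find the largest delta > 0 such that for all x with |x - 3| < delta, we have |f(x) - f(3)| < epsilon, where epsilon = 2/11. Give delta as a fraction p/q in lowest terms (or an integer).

We compute f(3) = -5*(3) + 1 = -14.
|f(x) - f(3)| = |-5x + 1 - (-14)| = |-5(x - 3)| = 5|x - 3|.
We need 5|x - 3| < 2/11, i.e. |x - 3| < 2/11 / 5 = 2/55.
So any delta <= 2/55 works. Conversely, if delta > 2/55, then x = 3 + 2/55 satisfies |x - 3| = 2/55 < delta but |f(x) - f(3)| = 5 * 2/55 = 2/11, which is not < 2/11; so no larger delta works.
Hence the largest such delta is 2/55.

2/55


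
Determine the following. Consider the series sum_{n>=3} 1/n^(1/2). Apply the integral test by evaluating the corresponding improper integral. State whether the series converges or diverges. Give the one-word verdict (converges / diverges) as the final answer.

Let f(x) = 1/sqrt(x). Then f is positive, continuous, and decreasing on [3, infinity), so the integral test applies.
Compute the improper integral int_{3}^infinity f(x) dx:
  antiderivative F(x) = 2*sqrt(x).
  As x -> infinity, F(x) -> infinity (since p = 1/2 < 1).
  So the integral diverges. By the integral test, the series diverges.

diverges


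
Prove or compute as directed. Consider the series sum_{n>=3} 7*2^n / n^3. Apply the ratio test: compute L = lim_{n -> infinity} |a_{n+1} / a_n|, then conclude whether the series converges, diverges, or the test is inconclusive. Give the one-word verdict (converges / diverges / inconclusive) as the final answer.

Let a_n denote the general term. Form the ratio a_{n+1}/a_n and simplify:
a_{n+1}/a_n = 2*n^3/(n + 1)^3
Take the limit as n -> infinity: L = 2.
Since L = 2 > 1 (or L = infinity), the ratio test implies the series diverges.

diverges


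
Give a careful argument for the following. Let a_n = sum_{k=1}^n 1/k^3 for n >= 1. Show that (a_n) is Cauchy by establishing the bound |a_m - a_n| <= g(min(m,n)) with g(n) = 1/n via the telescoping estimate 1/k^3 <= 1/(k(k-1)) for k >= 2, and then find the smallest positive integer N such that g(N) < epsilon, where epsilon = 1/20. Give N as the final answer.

For m > n >= 1: |a_m - a_n| = sum_{k=n+1}^m 1/k^3.
Use 1/k^3 <= 1/(k(k-1)) = 1/(k-1) - 1/k for k >= 2 (which holds since k^3 >= k^2 >= k(k-1) for k >= 2):
sum_{k=n+1}^m 1/k^3 <= sum_{k=n+1}^m (1/(k-1) - 1/k) = 1/n - 1/m <= 1/n.
By symmetry the same bound holds with n,m swapped, so |a_m - a_n| <= 1/min(m,n) = g(min(m,n)). Since g(n) -> 0, (a_n) is Cauchy.
Now solve g(N) < 1/20: 1/N < 1/20 <=> N > 1/(1/20) = 20.
The smallest integer strictly greater than 20 is N = 21.
Check: g(21) = 1/21 < 1/20; g(20) = 1/20 >= 1/20. So N = 21.

21


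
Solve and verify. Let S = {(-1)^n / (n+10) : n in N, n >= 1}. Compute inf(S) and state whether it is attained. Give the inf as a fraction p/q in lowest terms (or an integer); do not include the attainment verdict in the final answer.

Analysis:
- Values: -1/11, 1/12, -1/13, 1/14, -1/15, ...
- Positive terms (even n): 1/(2+10), 1/(4+10), ... decreasing -> max = 1/12 (n=2).
- Negative terms (odd n): -1/(1+10), -1/(3+10), ... increasing -> min = -1/11 (n=1).
- So sup = 1/12 (attained at n=2); inf = -1/11 (attained at n=1).
Conclusion: inf(S) = -1/11, attained in S.

-1/11


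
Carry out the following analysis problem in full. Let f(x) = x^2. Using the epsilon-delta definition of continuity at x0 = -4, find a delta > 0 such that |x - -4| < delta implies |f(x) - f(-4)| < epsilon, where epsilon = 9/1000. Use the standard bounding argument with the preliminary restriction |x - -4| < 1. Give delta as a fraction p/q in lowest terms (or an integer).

Factor: |x^2 - (-4)^2| = |x - -4| * |x + -4|.
Impose |x - -4| < 1 first. Then |x + -4| = |(x - -4) + 2*(-4)| <= |x - -4| + 2*|-4| < 1 + 8 = 9.
So |x^2 - (-4)^2| < delta * 9.
We need delta * 9 <= 9/1000, i.e. delta <= 9/1000/9 = 1/1000.
Since 1/1000 < 1, this is tighter than 1; take delta = 1/1000.
So delta = 1/1000 works.

1/1000


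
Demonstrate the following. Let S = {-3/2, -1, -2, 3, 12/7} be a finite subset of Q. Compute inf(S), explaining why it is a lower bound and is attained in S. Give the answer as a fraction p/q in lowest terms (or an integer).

S is finite, so inf(S) = min(S).
Sorted increasing:
-2, -3/2, -1, 12/7, 3
The extremum is -2.
For every x in S, x >= -2. And -2 is in S, so it is attained.
Therefore inf(S) = -2.

-2


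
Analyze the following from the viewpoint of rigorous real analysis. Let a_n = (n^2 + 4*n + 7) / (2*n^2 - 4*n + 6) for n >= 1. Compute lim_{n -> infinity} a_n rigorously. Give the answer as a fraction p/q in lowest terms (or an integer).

Divide numerator and denominator by n^2, the highest power:
numerator / n^2 = 1 + 4/n + 7/n^2
denominator / n^2 = 2 - 4/n + 6/n^2
As n -> infinity, all terms of the form c/n^k (k >= 1) tend to 0.
So numerator / n^2 -> 1 and denominator / n^2 -> 2.
Therefore lim a_n = 1/2.

1/2


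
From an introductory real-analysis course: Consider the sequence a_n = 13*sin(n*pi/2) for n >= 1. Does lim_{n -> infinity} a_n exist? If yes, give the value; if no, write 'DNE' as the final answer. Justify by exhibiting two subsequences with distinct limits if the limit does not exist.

Examine the behaviour of a_n along subsequences.
a_{4k+1} = 13*sin(pi/2 + 2k*pi) = 13 -> 13. a_{4k+3} = 13*sin(3pi/2 + 2k*pi) = -13 -> -13.
Since these two subsequential limits are 13 and -13, distinct, the full sequence cannot converge (a convergent sequence has all subsequences tending to the same limit). So lim a_n does not exist.

DNE


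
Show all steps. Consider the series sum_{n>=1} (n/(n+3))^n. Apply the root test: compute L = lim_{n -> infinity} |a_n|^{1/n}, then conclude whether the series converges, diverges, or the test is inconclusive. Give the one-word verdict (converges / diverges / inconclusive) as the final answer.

Let a_n denote the general term. Form |a_n|^(1/n) and simplify:
|a_n|^(1/n) = n/(n + 3)
Take the limit as n -> infinity: L = 1.
Since L = 1, the root test is inconclusive. (In fact a_n = (n/(n+3))^n -> e^(-3) != 0, so the nth-term test shows divergence; but the root test itself gives no conclusion.)

inconclusive
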